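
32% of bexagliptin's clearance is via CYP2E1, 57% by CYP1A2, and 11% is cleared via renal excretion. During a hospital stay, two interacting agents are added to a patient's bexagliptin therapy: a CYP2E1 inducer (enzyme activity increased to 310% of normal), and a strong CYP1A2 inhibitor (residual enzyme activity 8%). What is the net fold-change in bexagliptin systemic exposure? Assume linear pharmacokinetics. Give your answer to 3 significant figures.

The CYP2E1 pathway (32% of clearance) is boosted to 3.1× activity: 0.32 × 3.1 = 0.992.
The CYP1A2 pathway (57% of clearance) falls to 0.08× activity: 0.57 × 0.08 = 0.0456.
The remaining 11% of clearance is unaffected.
New clearance relative to baseline: 0.992 + 0.0456 + 0.11 = 1.1476.
Net systemic exposure ratio = 1 / 1.1476 = 0.871.

0.871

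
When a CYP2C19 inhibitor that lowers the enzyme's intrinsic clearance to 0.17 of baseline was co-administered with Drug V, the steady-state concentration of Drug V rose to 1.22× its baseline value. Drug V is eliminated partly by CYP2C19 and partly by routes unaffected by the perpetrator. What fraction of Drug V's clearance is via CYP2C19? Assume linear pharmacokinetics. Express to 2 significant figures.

Write x for the fraction cleared via CYP2C19. The observed steady-state concentration change means clearance fell to 1/1.22 = 0.8197 of baseline.
Setting x·0.17 + (1 − x) = 0.8197 and solving: x = (0.8197 − 1)/(0.17 − 1) = 0.22.

0.22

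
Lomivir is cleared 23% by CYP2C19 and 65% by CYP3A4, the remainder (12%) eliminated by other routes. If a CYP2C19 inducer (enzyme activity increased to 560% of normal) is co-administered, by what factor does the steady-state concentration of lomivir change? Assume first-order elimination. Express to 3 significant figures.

CYP2C19: 0.23 × 5.6 = 1.288
CYP3A4: 0.65 (unchanged)
Other: 0.12 (unchanged)
CL_new/CL_old = 1.288 + 0.65 + 0.12 = 2.058.
Since steady-state concentration ∝ 1/CL, the ratio is 1 / 2.058 = 0.486.

0.486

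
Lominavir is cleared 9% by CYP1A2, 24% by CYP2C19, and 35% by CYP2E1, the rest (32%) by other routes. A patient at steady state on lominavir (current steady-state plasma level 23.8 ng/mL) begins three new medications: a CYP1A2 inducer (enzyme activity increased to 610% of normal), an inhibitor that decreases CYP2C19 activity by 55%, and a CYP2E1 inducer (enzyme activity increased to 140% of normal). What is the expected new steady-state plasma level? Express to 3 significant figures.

16.2 ng/mL

CYP1A2: 0.09 × 6.1 = 0.549
CYP2C19: 0.24 × 0.45 = 0.108
CYP2E1: 0.35 × 1.4 = 0.49
Other: 0.32 (unchanged)
New clearance relative to baseline: 0.549 + 0.108 + 0.49 + 0.32 = 1.467.
Steady-state plasma level ∝ 1/CL: new value = 23.8 / 1.467 = 16.2 ng/mL.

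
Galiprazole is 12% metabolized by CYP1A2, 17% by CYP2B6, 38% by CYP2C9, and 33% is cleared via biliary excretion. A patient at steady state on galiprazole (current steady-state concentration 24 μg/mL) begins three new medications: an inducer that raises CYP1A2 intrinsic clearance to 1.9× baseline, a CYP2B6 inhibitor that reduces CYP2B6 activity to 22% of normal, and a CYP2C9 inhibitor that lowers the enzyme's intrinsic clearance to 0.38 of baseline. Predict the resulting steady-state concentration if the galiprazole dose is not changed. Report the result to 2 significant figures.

CYP1A2: 0.12 × 1.9 = 0.228
CYP2B6: 0.17 × 0.22 = 0.0374
CYP2C9: 0.38 × 0.38 = 0.1444
Other: 0.33 (unchanged)
New clearance relative to baseline: 0.228 + 0.0374 + 0.1444 + 0.33 = 0.7398.
Dividing the baseline by the relative clearance: 24 / 0.7398 = 32 μg/mL.

32 μg/mL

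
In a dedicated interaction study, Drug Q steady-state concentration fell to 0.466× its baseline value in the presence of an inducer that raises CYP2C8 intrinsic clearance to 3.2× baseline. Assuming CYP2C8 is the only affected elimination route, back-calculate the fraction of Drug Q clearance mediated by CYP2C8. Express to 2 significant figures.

Let x = fm,CYP2C8. Because steady-state concentration ∝ 1/CL, relative clearance rose to 1/0.466 = 2.146.
Only the CYP2C8 route changed, so 2.146 = x·3.2 + (1 − x), giving x = 0.52.

0.52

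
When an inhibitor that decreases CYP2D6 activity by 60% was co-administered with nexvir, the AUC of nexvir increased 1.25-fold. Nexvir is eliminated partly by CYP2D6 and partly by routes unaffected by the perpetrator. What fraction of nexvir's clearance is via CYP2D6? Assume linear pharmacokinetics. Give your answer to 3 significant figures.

Let fm be the CYP2D6 fraction. New clearance relative to baseline = fm × 0.4 + (1 − fm).
AUC ratio = 1 / (new CL fraction), so new CL fraction = 1 / 1.25 = 0.8.
fm × 0.4 + 1 − fm = 0.8  ⇒  fm × (0.4 − 1) = −0.2  ⇒  fm = 0.333.

0.333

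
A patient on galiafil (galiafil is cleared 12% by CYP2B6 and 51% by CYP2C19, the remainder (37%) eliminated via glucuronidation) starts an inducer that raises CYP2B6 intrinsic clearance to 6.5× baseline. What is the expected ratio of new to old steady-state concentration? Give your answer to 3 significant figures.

0.602

The CYP2B6 pathway (12% of clearance) rises to 6.5× activity: 0.12 × 6.5 = 0.78.
CYP2C19 (51%) and the residual 37% are unaffected.
New clearance relative to baseline: 0.78 + 0.51 + 0.37 = 1.66.
Steady-state concentration is inversely proportional to clearance, so the fold-change is 1 / 1.66 = 0.602.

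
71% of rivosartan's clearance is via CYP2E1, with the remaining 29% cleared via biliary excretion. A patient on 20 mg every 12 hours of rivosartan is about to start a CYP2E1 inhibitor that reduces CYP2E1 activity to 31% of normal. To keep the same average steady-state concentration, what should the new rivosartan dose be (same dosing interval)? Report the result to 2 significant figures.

CYP2E1: 0.71 × 0.31 = 0.2201
Other: 0.29 (unchanged)
Relative clearance = 0.2201 + 0.29 = 0.5101.
Css,avg = (dose rate)/CL, so holding Css fixed requires dose ∝ CL: 20 × 0.5101 = 10 mg.

10 mg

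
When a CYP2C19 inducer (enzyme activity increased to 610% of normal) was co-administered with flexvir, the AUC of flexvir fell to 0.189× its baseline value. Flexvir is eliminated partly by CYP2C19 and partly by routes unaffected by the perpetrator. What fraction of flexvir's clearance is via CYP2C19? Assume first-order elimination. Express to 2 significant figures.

0.84

CL'/CL = 1 / 0.189 = 5.291
6.1·fm + (1 − fm) = 5.291
fm = (5.291 − 1) / (6.1 − 1) = 0.84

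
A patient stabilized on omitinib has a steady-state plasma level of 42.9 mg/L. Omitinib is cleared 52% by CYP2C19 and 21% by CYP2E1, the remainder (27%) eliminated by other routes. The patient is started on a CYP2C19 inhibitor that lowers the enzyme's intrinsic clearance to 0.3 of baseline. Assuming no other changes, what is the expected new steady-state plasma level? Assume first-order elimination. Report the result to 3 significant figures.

67.5 mg/L

The CYP2C19 pathway (52% of clearance) is reduced to 0.3× activity: 0.52 × 0.3 = 0.156.
CYP2E1 (21%) and the residual 27% are unaffected.
New clearance relative to baseline: 0.156 + 0.21 + 0.27 = 0.636.
New steady-state plasma level = baseline ÷ relative clearance = 42.9 / 0.636 = 67.5 mg/L.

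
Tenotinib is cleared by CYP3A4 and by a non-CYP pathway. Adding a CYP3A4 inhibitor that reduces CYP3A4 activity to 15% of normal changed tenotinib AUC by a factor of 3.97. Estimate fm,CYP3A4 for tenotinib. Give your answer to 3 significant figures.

0.880

CL'/CL = 1 / 3.97 = 0.2519
0.15·fm + (1 − fm) = 0.2519
fm = (0.2519 − 1) / (0.15 − 1) = 0.880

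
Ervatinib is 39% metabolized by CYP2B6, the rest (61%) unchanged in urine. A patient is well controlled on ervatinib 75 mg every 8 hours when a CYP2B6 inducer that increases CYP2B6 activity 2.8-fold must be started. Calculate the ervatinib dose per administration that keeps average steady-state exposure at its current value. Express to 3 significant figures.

The CYP2B6 pathway (39% of clearance) rises to 2.8× activity: 0.39 × 2.8 = 1.092.
Non-CYP routes (61%) are unchanged.
Relative clearance = 1.092 + 0.61 = 1.702.
To maintain the same steady-state level, dose must scale with clearance: new dose = 75 × 1.702 = 128 mg.

128 mg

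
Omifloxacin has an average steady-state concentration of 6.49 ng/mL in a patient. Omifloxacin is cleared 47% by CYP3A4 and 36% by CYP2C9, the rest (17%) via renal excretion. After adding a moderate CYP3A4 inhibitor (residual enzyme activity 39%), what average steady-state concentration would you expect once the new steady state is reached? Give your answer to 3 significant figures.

9.10 ng/mL

The CYP3A4 pathway (47% of clearance) is reduced to 0.39× activity: 0.47 × 0.39 = 0.1833.
CYP2C9 (36%) and the residual 17% are unaffected.
Relative clearance = 0.1833 + 0.36 + 0.17 = 0.7133.
With dosing unchanged, average steady-state concentration scales as 1/CL: 6.49 / 0.7133 = 9.10 ng/mL.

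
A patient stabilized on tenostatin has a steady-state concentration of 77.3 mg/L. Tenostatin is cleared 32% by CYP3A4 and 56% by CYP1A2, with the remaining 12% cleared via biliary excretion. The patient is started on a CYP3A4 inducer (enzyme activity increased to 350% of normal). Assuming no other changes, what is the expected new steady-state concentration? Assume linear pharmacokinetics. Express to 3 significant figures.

CYP3A4: 0.32 × 3.5 = 1.12
CYP1A2: 0.56 (unchanged)
Other: 0.12 (unchanged)
CL_new/CL_old = 1.12 + 0.56 + 0.12 = 1.8.
New steady-state concentration = baseline ÷ relative clearance = 77.3 / 1.8 = 42.9 mg/L.

42.9 mg/L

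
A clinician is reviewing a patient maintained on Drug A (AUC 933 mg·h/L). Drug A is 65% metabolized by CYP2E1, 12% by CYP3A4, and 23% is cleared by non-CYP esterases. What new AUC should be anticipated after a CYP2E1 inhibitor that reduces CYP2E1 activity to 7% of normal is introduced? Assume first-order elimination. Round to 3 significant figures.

2.36 × 10³ mg·h/L

The CYP2E1 pathway (65% of clearance) drops to 0.07× activity: 0.65 × 0.07 = 0.0455.
CYP3A4 (12%) and the residual 23% are unaffected.
CL_new/CL_old = 0.0455 + 0.12 + 0.23 = 0.3955.
AUC ∝ 1/CL, so new value = 933 / 0.3955 = 2.36 × 10³ mg·h/L.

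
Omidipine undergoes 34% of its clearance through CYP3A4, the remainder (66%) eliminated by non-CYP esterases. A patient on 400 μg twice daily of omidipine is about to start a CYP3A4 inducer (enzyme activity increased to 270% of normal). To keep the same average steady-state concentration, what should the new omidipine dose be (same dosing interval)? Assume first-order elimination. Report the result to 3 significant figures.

CYP3A4: 0.34 × 2.7 = 0.918
Other: 0.66 (unchanged)
New clearance relative to baseline: 0.918 + 0.66 = 1.578.
Css,avg = (dose rate)/CL, so holding Css fixed requires dose ∝ CL: 400 × 1.578 = 631 μg.

631 μg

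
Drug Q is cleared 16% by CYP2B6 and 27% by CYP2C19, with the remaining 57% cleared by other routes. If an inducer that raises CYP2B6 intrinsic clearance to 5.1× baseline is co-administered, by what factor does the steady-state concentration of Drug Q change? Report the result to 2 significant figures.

CYP2B6: 0.16 × 5.1 = 0.816
CYP2C19: 0.27 (unchanged)
Other: 0.57 (unchanged)
Relative clearance = 0.816 + 0.27 + 0.57 = 1.656.
Steady-state concentration ratio = CL_old/CL_new = 1 / 1.656 = 0.60.

0.60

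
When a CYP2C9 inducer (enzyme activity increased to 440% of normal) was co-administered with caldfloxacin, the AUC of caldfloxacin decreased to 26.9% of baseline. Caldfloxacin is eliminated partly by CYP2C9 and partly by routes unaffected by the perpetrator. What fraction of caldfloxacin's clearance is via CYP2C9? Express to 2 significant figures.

Call the CYP2C9 fraction fm. After the interaction, CL_new/CL_old = fm × 4.4 + (1 − fm).
AUC ratio = 1 / (new CL fraction), so new CL fraction = 1 / 0.269 = 3.717.
fm × 4.4 + 1 − fm = 3.717  ⇒  fm × (4.4 − 1) = 2.717  ⇒  fm = 0.80.

0.80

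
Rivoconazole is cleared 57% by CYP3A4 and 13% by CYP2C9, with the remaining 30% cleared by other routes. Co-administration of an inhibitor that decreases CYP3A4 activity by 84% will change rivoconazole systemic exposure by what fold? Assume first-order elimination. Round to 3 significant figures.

CYP3A4: 0.57 × 0.16 = 0.0912
CYP2C9: 0.13 (unchanged)
Other: 0.3 (unchanged)
Relative clearance = 0.0912 + 0.13 + 0.3 = 0.5212.
Systemic exposure ratio = CL_old/CL_new = 1 / 0.5212 = 1.92.

1.92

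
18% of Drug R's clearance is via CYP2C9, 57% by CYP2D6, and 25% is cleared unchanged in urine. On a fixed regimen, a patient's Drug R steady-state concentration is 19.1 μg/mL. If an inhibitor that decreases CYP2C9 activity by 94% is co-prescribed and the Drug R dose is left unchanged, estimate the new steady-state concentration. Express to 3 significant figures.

23.0 μg/mL

The CYP2C9 pathway (18% of clearance) is reduced to 0.06× activity: 0.18 × 0.06 = 0.0108.
CYP2D6 (57%) and the residual 25% are unaffected.
Relative clearance = 0.0108 + 0.57 + 0.25 = 0.8308.
New steady-state concentration = baseline ÷ relative clearance = 19.1 / 0.8308 = 23.0 μg/mL.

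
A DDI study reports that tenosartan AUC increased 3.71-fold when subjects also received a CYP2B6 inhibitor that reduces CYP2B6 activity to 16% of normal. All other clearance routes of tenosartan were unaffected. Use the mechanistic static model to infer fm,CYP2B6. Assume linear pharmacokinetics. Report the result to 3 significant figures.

CL'/CL = 1 / 3.71 = 0.2695
0.16·fm + (1 − fm) = 0.2695
fm = (0.2695 − 1) / (0.16 − 1) = 0.870

0.870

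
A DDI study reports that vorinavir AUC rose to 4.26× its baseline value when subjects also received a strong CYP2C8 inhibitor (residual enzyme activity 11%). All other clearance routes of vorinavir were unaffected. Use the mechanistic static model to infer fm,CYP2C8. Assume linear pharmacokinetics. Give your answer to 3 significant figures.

0.860

CL'/CL = 1 / 4.26 = 0.2347
0.11·fm + (1 − fm) = 0.2347
fm = (0.2347 − 1) / (0.11 − 1) = 0.860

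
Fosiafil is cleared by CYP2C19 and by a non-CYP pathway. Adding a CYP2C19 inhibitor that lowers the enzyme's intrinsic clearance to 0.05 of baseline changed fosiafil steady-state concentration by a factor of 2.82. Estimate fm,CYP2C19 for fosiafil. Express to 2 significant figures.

0.68

Call the CYP2C19 fraction fm. After the interaction, CL_new/CL_old = fm × 0.05 + (1 − fm).
Steady-state concentration ratio = 1 / (new CL fraction), so new CL fraction = 1 / 2.82 = 0.3546.
fm × 0.05 + 1 − fm = 0.3546  ⇒  fm × (0.05 − 1) = −0.6454  ⇒  fm = 0.68.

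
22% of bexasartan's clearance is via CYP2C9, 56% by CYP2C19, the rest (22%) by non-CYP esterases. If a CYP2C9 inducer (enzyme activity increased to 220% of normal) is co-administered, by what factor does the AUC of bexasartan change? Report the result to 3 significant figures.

The CYP2C9 pathway (22% of clearance) increases to 2.2× activity: 0.22 × 2.2 = 0.484.
CYP2C19 (56%) and the residual 22% are unaffected.
Relative clearance = 0.484 + 0.56 + 0.22 = 1.264.
Since AUC ∝ 1/CL, the ratio is 1 / 1.264 = 0.791.

0.791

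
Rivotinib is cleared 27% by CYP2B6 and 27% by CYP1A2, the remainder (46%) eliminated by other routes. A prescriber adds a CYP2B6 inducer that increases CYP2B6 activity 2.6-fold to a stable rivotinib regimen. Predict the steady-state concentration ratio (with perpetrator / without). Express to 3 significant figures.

0.698

The CYP2B6 pathway (27% of clearance) is boosted to 2.6× activity: 0.27 × 2.6 = 0.702.
CYP1A2 (27%) and the residual 46% are unaffected.
Relative clearance = 0.702 + 0.27 + 0.46 = 1.432.
Steady-state concentration is inversely proportional to clearance, so the fold-change is 1 / 1.432 = 0.698.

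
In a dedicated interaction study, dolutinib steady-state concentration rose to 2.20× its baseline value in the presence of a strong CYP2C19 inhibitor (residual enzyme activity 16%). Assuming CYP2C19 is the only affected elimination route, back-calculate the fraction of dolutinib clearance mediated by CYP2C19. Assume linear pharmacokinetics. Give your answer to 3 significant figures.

Let fm be the CYP2C19 fraction. New clearance relative to baseline = fm × 0.16 + (1 − fm).
Steady-state concentration ratio = 1 / (new CL fraction), so new CL fraction = 1 / 2.20 = 0.4545.
fm × 0.16 + 1 − fm = 0.4545  ⇒  fm × (0.16 − 1) = −0.5455  ⇒  fm = 0.649.

0.649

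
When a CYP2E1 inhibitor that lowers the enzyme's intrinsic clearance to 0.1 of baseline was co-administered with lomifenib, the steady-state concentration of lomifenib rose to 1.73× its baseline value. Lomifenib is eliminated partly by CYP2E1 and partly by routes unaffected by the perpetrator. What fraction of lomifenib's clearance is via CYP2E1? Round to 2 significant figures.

Write x for the fraction cleared via CYP2E1. The observed steady-state concentration change means clearance fell to 1/1.73 = 0.578 of baseline.
Setting x·0.1 + (1 − x) = 0.578 and solving: x = (0.578 − 1)/(0.1 − 1) = 0.47.

0.47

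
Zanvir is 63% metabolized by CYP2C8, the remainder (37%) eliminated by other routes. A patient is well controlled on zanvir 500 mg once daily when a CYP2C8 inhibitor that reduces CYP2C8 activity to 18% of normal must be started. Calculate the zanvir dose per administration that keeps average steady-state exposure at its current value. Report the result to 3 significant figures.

CYP2C8: 0.63 × 0.18 = 0.1134
Other: 0.37 (unchanged)
Relative clearance = 0.1134 + 0.37 = 0.4834.
To maintain the same steady-state level, dose must scale with clearance: new dose = 500 × 0.4834 = 242 mg.

242 mg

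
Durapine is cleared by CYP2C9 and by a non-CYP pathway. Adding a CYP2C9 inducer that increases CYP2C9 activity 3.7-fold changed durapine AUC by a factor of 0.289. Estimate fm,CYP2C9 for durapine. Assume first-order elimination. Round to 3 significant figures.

0.911

Call the CYP2C9 fraction fm. After the interaction, CL_new/CL_old = fm × 3.7 + (1 − fm).
AUC ratio = 1 / (new CL fraction), so new CL fraction = 1 / 0.289 = 3.46.
fm × 3.7 + 1 − fm = 3.46  ⇒  fm × (3.7 − 1) = 2.46  ⇒  fm = 0.911.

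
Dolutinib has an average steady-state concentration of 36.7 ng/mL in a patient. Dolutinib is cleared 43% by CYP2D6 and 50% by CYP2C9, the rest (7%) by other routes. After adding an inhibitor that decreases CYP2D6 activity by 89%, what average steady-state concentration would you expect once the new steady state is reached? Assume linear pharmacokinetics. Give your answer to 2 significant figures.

59 ng/mL

CYP2D6: 0.43 × 0.11 = 0.0473
CYP2C9: 0.5 (unchanged)
Other: 0.07 (unchanged)
Relative clearance = 0.0473 + 0.5 + 0.07 = 0.6173.
Average steady-state concentration ∝ 1/CL, so new value = 36.7 / 0.6173 = 59 ng/mL.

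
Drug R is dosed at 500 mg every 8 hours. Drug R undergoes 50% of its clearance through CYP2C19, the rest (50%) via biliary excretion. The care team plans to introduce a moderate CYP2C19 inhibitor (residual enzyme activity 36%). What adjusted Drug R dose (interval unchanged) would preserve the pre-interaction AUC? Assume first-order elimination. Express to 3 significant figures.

The CYP2C19 pathway (50% of clearance) drops to 0.36× activity: 0.5 × 0.36 = 0.18.
The remaining 50% of clearance is unaffected.
CL_new/CL_old = 0.18 + 0.5 = 0.68.
Exposure is unchanged when dose changes in proportion to clearance. New dose = 500 mg × 0.68 = 340 mg.

340 mg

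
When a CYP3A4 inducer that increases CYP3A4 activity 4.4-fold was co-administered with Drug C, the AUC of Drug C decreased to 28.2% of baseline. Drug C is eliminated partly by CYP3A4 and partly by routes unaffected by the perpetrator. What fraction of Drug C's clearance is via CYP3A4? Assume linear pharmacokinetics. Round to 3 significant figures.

0.749

CL'/CL = 1 / 0.282 = 3.546
4.4·fm + (1 − fm) = 3.546
fm = (3.546 − 1) / (4.4 − 1) = 0.749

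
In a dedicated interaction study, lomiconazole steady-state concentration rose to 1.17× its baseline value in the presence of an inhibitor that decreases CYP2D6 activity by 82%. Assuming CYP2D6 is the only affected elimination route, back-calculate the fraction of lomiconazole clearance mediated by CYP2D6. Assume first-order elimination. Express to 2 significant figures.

0.18

CL'/CL = 1 / 1.17 = 0.8547
0.18·fm + (1 − fm) = 0.8547
fm = (0.8547 − 1) / (0.18 − 1) = 0.18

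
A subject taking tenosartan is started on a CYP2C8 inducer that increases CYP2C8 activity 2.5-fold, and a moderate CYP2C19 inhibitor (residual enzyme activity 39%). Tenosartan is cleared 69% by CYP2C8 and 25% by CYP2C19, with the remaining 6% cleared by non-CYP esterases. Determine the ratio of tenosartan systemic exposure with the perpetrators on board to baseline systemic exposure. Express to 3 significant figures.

CYP2C8: 0.69 × 2.5 = 1.725
CYP2C19: 0.25 × 0.39 = 0.0975
Other: 0.06 (unchanged)
Relative clearance = 1.725 + 0.0975 + 0.06 = 1.8825.
Because systemic exposure varies inversely with clearance, the combined effect is 1 / 1.8825 = 0.531.

0.531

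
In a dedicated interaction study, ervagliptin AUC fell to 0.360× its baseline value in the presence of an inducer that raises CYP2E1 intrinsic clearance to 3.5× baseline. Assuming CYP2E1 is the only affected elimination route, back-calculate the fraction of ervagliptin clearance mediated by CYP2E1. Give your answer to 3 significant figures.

Write x for the fraction cleared via CYP2E1. The observed AUC change means clearance rose to 1/0.360 = 2.778 of baseline.
Setting x·3.5 + (1 − x) = 2.778 and solving: x = (2.778 − 1)/(3.5 − 1) = 0.711.

0.711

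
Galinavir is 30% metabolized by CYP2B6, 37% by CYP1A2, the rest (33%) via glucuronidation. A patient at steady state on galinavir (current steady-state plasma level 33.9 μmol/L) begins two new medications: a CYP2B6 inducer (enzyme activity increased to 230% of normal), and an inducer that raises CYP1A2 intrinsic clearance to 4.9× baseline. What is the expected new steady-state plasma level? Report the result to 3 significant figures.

CYP2B6: 0.3 × 2.3 = 0.69
CYP1A2: 0.37 × 4.9 = 1.813
Other: 0.33 (unchanged)
CL_new/CL_old = 0.69 + 1.813 + 0.33 = 2.833.
Steady-state plasma level ∝ 1/CL: new value = 33.9 / 2.833 = 12.0 μmol/L.

12.0 μmol/L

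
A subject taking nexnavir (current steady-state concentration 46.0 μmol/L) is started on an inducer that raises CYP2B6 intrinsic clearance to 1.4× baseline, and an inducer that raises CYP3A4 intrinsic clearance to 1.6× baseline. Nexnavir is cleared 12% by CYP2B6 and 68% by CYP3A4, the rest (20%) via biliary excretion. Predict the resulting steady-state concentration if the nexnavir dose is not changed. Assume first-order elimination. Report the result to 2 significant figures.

CYP2B6: 0.12 × 1.4 = 0.168
CYP3A4: 0.68 × 1.6 = 1.088
Other: 0.2 (unchanged)
New clearance relative to baseline: 0.168 + 1.088 + 0.2 = 1.456.
New steady-state concentration = 46.0 / 1.456 = 32 μmol/L (concentration scales inversely with clearance).

32 μmol/L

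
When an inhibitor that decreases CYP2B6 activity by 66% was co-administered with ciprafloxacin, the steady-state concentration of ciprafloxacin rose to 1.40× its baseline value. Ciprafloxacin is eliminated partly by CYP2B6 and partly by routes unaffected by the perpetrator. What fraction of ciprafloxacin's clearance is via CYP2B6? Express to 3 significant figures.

0.433

Write x for the fraction cleared via CYP2B6. The observed steady-state concentration change means clearance fell to 1/1.40 = 0.7143 of baseline.
Setting x·0.34 + (1 − x) = 0.7143 and solving: x = (0.7143 − 1)/(0.34 − 1) = 0.433.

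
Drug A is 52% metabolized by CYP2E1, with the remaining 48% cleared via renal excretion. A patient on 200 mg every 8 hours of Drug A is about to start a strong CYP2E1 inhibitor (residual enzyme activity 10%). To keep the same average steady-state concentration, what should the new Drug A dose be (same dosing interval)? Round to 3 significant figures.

CYP2E1: 0.52 × 0.1 = 0.052
Other: 0.48 (unchanged)
New clearance relative to baseline: 0.052 + 0.48 = 0.532.
Css,avg = (dose rate)/CL, so holding Css fixed requires dose ∝ CL: 200 × 0.532 = 106 mg.

106 mg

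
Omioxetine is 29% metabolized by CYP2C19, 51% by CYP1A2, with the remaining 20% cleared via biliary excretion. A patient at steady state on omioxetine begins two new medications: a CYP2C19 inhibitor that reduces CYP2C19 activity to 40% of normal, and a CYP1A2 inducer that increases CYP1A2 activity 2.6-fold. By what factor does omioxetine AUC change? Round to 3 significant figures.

The CYP2C19 pathway (29% of clearance) falls to 0.4× activity: 0.29 × 0.4 = 0.116.
The CYP1A2 pathway (51% of clearance) increases to 2.6× activity: 0.51 × 2.6 = 1.326.
Non-CYP routes (20%) are unchanged.
New clearance relative to baseline: 0.116 + 1.326 + 0.2 = 1.642.
AUC ∝ 1/CL: fold-change = 1 / 1.642 = 0.609.

0.609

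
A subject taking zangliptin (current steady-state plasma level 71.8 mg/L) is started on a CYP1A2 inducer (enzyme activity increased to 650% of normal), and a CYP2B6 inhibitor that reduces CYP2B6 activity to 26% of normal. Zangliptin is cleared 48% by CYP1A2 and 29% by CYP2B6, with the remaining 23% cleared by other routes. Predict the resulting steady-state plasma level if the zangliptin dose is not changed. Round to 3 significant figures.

21.0 mg/L

CYP1A2: 0.48 × 6.5 = 3.12
CYP2B6: 0.29 × 0.26 = 0.0754
Other: 0.23 (unchanged)
CL_new/CL_old = 3.12 + 0.0754 + 0.23 = 3.4254.
Steady-state plasma level ∝ 1/CL: new value = 71.8 / 3.4254 = 21.0 mg/L.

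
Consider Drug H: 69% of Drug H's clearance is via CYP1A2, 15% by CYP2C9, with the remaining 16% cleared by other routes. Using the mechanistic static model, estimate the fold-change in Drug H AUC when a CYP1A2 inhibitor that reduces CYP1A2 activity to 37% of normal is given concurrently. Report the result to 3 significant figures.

CYP1A2: 0.69 × 0.37 = 0.2553
CYP2C9: 0.15 (unchanged)
Other: 0.16 (unchanged)
Relative clearance = 0.2553 + 0.15 + 0.16 = 0.5653.
AUC ratio = CL_old/CL_new = 1 / 0.5653 = 1.77.

1.77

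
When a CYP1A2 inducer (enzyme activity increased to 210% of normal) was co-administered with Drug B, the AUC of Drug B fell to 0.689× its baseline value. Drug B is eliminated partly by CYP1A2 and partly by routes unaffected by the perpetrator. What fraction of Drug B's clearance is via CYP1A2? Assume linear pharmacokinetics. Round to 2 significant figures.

Let x = fm,CYP1A2. Because AUC ∝ 1/CL, relative clearance rose to 1/0.689 = 1.451.
Setting x·2.1 + (1 − x) = 1.451 and solving: x = (1.451 − 1)/(2.1 − 1) = 0.41.

0.41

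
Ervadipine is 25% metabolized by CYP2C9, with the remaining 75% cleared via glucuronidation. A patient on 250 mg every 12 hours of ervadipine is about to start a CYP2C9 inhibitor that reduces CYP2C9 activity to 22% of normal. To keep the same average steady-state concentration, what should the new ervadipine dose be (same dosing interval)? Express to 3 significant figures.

The CYP2C9 pathway (25% of clearance) drops to 0.22× activity: 0.25 × 0.22 = 0.055.
The remaining 75% of clearance is unaffected.
Relative clearance = 0.055 + 0.75 = 0.805.
Css,avg = (dose rate)/CL, so holding Css fixed requires dose ∝ CL: 250 × 0.805 = 201 mg.

201 mg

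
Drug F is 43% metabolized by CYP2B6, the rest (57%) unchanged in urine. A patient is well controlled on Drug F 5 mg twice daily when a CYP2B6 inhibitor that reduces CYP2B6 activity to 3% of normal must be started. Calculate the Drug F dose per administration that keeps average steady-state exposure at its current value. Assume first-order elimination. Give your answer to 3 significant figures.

2.91 mg

CYP2B6: 0.43 × 0.03 = 0.0129
Other: 0.57 (unchanged)
Relative clearance = 0.0129 + 0.57 = 0.5829.
Exposure is unchanged when dose changes in proportion to clearance. New dose = 5 mg × 0.5829 = 2.91 mg.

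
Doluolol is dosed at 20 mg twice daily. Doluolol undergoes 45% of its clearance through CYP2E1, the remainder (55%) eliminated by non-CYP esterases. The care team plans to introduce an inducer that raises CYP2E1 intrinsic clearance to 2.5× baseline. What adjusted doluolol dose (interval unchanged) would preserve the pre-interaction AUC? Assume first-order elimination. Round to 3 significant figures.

33.5 mg

The CYP2E1 pathway (45% of clearance) is boosted to 2.5× activity: 0.45 × 2.5 = 1.125.
Non-CYP routes (55%) are unchanged.
Relative clearance = 1.125 + 0.55 = 1.675.
Exposure is unchanged when dose changes in proportion to clearance. New dose = 20 mg × 1.675 = 33.5 mg.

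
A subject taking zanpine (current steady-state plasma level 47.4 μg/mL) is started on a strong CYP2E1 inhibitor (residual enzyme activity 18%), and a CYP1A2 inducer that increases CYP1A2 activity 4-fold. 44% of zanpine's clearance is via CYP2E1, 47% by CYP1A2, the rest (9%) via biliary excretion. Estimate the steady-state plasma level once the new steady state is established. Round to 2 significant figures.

The CYP2E1 pathway (44% of clearance) drops to 0.18× activity: 0.44 × 0.18 = 0.0792.
The CYP1A2 pathway (47% of clearance) is boosted to 4× activity: 0.47 × 4 = 1.88.
The remaining 9% of clearance is unaffected.
Relative clearance = 0.0792 + 1.88 + 0.09 = 2.0492.
Dividing the baseline by the relative clearance: 47.4 / 2.0492 = 23 μg/mL.

23 μg/mL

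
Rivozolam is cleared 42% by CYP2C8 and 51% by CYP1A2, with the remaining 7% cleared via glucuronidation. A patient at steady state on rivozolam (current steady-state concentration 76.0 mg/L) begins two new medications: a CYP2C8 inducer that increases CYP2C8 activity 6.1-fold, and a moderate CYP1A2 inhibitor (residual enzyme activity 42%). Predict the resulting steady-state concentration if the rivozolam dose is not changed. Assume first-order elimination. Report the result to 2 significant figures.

27 mg/L

The CYP2C8 pathway (42% of clearance) rises to 6.1× activity: 0.42 × 6.1 = 2.562.
The CYP1A2 pathway (51% of clearance) is reduced to 0.42× activity: 0.51 × 0.42 = 0.2142.
Non-CYP routes (7%) are unchanged.
New clearance relative to baseline: 2.562 + 0.2142 + 0.07 = 2.8462.
Dividing the baseline by the relative clearance: 76.0 / 2.8462 = 27 mg/L.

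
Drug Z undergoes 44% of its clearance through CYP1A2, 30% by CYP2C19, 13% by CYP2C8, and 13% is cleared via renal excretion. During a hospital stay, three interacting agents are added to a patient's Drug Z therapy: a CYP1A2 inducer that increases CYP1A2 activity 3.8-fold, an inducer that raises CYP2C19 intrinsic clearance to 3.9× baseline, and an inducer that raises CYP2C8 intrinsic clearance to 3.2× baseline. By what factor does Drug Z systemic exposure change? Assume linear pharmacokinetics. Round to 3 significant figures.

0.295

The CYP1A2 pathway (44% of clearance) increases to 3.8× activity: 0.44 × 3.8 = 1.672.
The CYP2C19 pathway (30% of clearance) rises to 3.9× activity: 0.3 × 3.9 = 1.17.
The CYP2C8 pathway (13% of clearance) increases to 3.2× activity: 0.13 × 3.2 = 0.416.
The remaining 13% of clearance is unaffected.
CL_new/CL_old = 1.672 + 1.17 + 0.416 + 0.13 = 3.388.
Net systemic exposure ratio = 1 / 3.388 = 0.295.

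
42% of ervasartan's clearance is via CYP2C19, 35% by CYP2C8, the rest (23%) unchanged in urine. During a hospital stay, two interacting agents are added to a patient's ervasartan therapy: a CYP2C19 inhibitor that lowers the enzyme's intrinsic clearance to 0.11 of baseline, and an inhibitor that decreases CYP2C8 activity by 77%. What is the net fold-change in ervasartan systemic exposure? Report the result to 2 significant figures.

2.8

CYP2C19: 0.42 × 0.11 = 0.0462
CYP2C8: 0.35 × 0.23 = 0.0805
Other: 0.23 (unchanged)
New clearance relative to baseline: 0.0462 + 0.0805 + 0.23 = 0.3567.
Net systemic exposure ratio = 1 / 0.3567 = 2.8.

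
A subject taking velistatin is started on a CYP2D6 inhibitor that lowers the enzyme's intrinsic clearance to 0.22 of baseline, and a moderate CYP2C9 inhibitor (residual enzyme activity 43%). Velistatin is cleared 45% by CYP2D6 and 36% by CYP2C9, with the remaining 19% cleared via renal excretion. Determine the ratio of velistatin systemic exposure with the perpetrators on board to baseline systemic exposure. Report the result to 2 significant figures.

2.3

The CYP2D6 pathway (45% of clearance) is reduced to 0.22× activity: 0.45 × 0.22 = 0.099.
The CYP2C9 pathway (36% of clearance) is reduced to 0.43× activity: 0.36 × 0.43 = 0.1548.
Non-CYP routes (19%) are unchanged.
Relative clearance = 0.099 + 0.1548 + 0.19 = 0.4438.
Because systemic exposure varies inversely with clearance, the combined effect is 1 / 0.4438 = 2.3.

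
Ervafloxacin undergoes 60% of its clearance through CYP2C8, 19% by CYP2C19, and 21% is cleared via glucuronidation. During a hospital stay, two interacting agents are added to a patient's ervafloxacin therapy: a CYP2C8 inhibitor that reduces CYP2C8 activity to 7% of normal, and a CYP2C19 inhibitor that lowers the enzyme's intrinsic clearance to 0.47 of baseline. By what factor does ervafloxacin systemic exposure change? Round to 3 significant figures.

2.93

The CYP2C8 pathway (60% of clearance) falls to 0.07× activity: 0.6 × 0.07 = 0.042.
The CYP2C19 pathway (19% of clearance) drops to 0.47× activity: 0.19 × 0.47 = 0.0893.
The remaining 21% of clearance is unaffected.
CL_new/CL_old = 0.042 + 0.0893 + 0.21 = 0.3413.
Systemic exposure ∝ 1/CL: fold-change = 1 / 0.3413 = 2.93.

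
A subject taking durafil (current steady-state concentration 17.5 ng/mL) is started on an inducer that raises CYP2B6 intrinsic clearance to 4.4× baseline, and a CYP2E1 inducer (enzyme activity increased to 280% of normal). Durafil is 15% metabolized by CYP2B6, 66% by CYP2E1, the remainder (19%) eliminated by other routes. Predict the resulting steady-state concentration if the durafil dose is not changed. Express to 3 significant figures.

6.49 ng/mL

The CYP2B6 pathway (15% of clearance) rises to 4.4× activity: 0.15 × 4.4 = 0.66.
The CYP2E1 pathway (66% of clearance) rises to 2.8× activity: 0.66 × 2.8 = 1.848.
The remaining 19% of clearance is unaffected.
CL_new/CL_old = 0.66 + 1.848 + 0.19 = 2.698.
Steady-state concentration ∝ 1/CL: new value = 17.5 / 2.698 = 6.49 ng/mL.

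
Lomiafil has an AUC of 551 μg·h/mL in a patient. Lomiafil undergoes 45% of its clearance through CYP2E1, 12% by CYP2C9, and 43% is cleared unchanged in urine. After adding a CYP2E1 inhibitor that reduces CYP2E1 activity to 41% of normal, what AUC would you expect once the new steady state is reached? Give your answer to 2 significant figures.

CYP2E1: 0.45 × 0.41 = 0.1845
CYP2C9: 0.12 (unchanged)
Other: 0.43 (unchanged)
Relative clearance = 0.1845 + 0.12 + 0.43 = 0.7345.
With dosing unchanged, AUC scales as 1/CL: 551 / 0.7345 = 7.5 × 10² μg·h/mL.

7.5 × 10² μg·h/mL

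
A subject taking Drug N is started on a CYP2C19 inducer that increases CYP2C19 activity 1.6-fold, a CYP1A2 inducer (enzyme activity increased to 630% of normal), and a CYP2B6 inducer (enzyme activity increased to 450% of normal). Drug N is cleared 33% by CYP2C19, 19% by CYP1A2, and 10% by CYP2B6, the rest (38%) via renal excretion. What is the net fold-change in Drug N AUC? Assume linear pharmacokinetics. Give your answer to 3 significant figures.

The CYP2C19 pathway (33% of clearance) rises to 1.6× activity: 0.33 × 1.6 = 0.528.
The CYP1A2 pathway (19% of clearance) increases to 6.3× activity: 0.19 × 6.3 = 1.197.
The CYP2B6 pathway (10% of clearance) increases to 4.5× activity: 0.1 × 4.5 = 0.45.
Non-CYP routes (38%) are unchanged.
CL_new/CL_old = 0.528 + 1.197 + 0.45 + 0.38 = 2.555.
Because AUC varies inversely with clearance, the combined effect is 1 / 2.555 = 0.391.

0.391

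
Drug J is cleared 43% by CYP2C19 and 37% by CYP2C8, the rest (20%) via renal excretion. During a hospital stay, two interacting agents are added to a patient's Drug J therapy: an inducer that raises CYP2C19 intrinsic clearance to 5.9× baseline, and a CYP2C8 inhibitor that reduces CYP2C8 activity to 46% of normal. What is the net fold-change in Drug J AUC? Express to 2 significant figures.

CYP2C19: 0.43 × 5.9 = 2.537
CYP2C8: 0.37 × 0.46 = 0.1702
Other: 0.2 (unchanged)
Relative clearance = 2.537 + 0.1702 + 0.2 = 2.9072.
Because AUC varies inversely with clearance, the combined effect is 1 / 2.9072 = 0.34.

0.34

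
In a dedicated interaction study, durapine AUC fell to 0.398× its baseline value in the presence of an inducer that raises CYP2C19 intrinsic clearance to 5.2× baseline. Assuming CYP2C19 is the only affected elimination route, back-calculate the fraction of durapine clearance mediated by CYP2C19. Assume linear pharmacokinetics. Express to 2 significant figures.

Call the CYP2C19 fraction fm. After the interaction, CL_new/CL_old = fm × 5.2 + (1 − fm).
AUC ratio = 1 / (new CL fraction), so new CL fraction = 1 / 0.398 = 2.513.
fm × 5.2 + 1 − fm = 2.513  ⇒  fm × (5.2 − 1) = 1.513  ⇒  fm = 0.36.

0.36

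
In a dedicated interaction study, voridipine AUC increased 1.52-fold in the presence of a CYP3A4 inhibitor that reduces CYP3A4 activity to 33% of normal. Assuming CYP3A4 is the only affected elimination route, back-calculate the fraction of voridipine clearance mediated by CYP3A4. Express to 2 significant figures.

0.51

CL'/CL = 1 / 1.52 = 0.6579
0.33·fm + (1 − fm) = 0.6579
fm = (0.6579 − 1) / (0.33 − 1) = 0.51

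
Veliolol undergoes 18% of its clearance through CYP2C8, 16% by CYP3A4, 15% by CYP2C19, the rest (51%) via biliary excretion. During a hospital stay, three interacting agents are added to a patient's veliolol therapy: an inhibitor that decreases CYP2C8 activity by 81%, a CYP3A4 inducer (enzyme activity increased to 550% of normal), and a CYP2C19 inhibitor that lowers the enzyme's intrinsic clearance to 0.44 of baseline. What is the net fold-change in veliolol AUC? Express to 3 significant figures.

0.671

The CYP2C8 pathway (18% of clearance) drops to 0.19× activity: 0.18 × 0.19 = 0.0342.
The CYP3A4 pathway (16% of clearance) increases to 5.5× activity: 0.16 × 5.5 = 0.88.
The CYP2C19 pathway (15% of clearance) is reduced to 0.44× activity: 0.15 × 0.44 = 0.066.
Non-CYP routes (51%) are unchanged.
Relative clearance = 0.0342 + 0.88 + 0.066 + 0.51 = 1.4902.
AUC ∝ 1/CL: fold-change = 1 / 1.4902 = 0.671.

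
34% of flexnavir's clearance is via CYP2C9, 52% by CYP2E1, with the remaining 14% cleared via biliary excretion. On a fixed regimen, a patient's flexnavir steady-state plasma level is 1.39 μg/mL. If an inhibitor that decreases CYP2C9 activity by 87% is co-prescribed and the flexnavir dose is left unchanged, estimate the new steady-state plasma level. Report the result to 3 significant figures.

1.97 μg/mL

The CYP2C9 pathway (34% of clearance) falls to 0.13× activity: 0.34 × 0.13 = 0.0442.
CYP2E1 (52%) and the residual 14% are unaffected.
CL_new/CL_old = 0.0442 + 0.52 + 0.14 = 0.7042.
New steady-state plasma level = baseline ÷ relative clearance = 1.39 / 0.7042 = 1.97 μg/mL.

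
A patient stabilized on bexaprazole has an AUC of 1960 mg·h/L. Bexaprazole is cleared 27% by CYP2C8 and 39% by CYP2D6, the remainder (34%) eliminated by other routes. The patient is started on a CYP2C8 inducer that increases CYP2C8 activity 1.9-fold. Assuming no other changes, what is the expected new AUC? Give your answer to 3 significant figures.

The CYP2C8 pathway (27% of clearance) increases to 1.9× activity: 0.27 × 1.9 = 0.513.
CYP2D6 (39%) and the residual 34% are unaffected.
Relative clearance = 0.513 + 0.39 + 0.34 = 1.243.
AUC ∝ 1/CL, so new value = 1960 / 1.243 = 1.58 × 10³ mg·h/L.

1.58 × 10³ mg·h/L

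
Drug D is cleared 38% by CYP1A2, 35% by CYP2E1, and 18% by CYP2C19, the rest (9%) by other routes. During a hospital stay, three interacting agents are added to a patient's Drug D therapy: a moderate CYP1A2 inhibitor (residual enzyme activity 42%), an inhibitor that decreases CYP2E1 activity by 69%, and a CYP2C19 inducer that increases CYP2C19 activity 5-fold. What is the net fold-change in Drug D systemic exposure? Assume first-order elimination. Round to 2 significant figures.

The CYP1A2 pathway (38% of clearance) falls to 0.42× activity: 0.38 × 0.42 = 0.1596.
The CYP2E1 pathway (35% of clearance) drops to 0.31× activity: 0.35 × 0.31 = 0.1085.
The CYP2C19 pathway (18% of clearance) rises to 5× activity: 0.18 × 5 = 0.9.
Non-CYP routes (9%) are unchanged.
CL_new/CL_old = 0.1596 + 0.1085 + 0.9 + 0.09 = 1.2581.
Net systemic exposure ratio = 1 / 1.2581 = 0.79.

0.79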